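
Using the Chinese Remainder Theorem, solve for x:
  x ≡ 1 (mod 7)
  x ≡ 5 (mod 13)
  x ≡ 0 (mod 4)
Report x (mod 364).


Moduli 7, 13, 4 are pairwise coprime; by CRT there is a unique solution modulo M = 7 · 13 · 4 = 364.
Solve pairwise, accumulating the modulus:
  Start with x ≡ 1 (mod 7).
  Combine with x ≡ 5 (mod 13): since gcd(7, 13) = 1, we get a unique residue mod 91.
    Write x = 1 + 7·t and substitute into x ≡ 5 (mod 13): 7·t ≡ 5 − 1 = 4 (mod 13).
    The inverse of 7 mod 13 is 2 (since 7·2 = 14 = 1·13 + 1), so t ≡ 2·4 = 8 ≡ 8 (mod 13).
    Then x = 1 + 7·8 = 57, valid modulo lcm(7, 13) = 91: x ≡ 57 (mod 91).
  Combine with x ≡ 0 (mod 4): since gcd(91, 4) = 1, we get a unique residue mod 364.
    Write x = 57 + 91·t and substitute into x ≡ 0 (mod 4): 91·t ≡ 0 − 57 = -57 (mod 4).
    Reduce coefficients mod 4: 3·t ≡ 3 (mod 4).
    The inverse of 3 mod 4 is 3 (since 3·3 = 9 = 2·4 + 1), so t ≡ 3·3 = 9 ≡ 1 (mod 4).
    Then x = 57 + 91·1 = 148, valid modulo lcm(91, 4) = 364: x ≡ 148 (mod 364).
Verify: 148 mod 7 = 1 ✓, 148 mod 13 = 5 ✓, 148 mod 4 = 0 ✓.

x ≡ 148 (mod 364).


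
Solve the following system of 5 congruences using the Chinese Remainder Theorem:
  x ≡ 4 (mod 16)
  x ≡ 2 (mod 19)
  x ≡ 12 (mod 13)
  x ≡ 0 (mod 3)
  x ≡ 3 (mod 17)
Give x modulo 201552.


Product of moduli M = 16 · 19 · 13 · 3 · 17 = 201552.
Merge one congruence at a time:
  Start: x ≡ 4 (mod 16).
  Combine with x ≡ 2 (mod 19); new modulus lcm = 304.
    Write x = 4 + 16·t and substitute into x ≡ 2 (mod 19): 16·t ≡ 2 − 4 = -2 (mod 19).
    Reduce coefficients mod 19: 16·t ≡ 17 (mod 19).
    The inverse of 16 mod 19 is 6 (since 16·6 = 96 = 5·19 + 1), so t ≡ 6·17 = 102 ≡ 7 (mod 19).
    Then x = 4 + 16·7 = 116, valid modulo lcm(16, 19) = 304: x ≡ 116 (mod 304).
  Combine with x ≡ 12 (mod 13); new modulus lcm = 3952.
    Write x = 116 + 304·t and substitute into x ≡ 12 (mod 13): 304·t ≡ 12 − 116 = -104 (mod 13).
    Reduce coefficients mod 13: 5·t ≡ 0 (mod 13).
    The inverse of 5 mod 13 is 8 (since 5·8 = 40 = 3·13 + 1), so t ≡ 8·0 = 0 ≡ 0 (mod 13).
    Then x = 116 + 304·0 = 116, valid modulo lcm(304, 13) = 3952: x ≡ 116 (mod 3952).
  Combine with x ≡ 0 (mod 3); new modulus lcm = 11856.
    Write x = 116 + 3952·t and substitute into x ≡ 0 (mod 3): 3952·t ≡ 0 − 116 = -116 (mod 3).
    Reduce coefficients mod 3: 1·t ≡ 1 (mod 3).
    So t ≡ 1 (mod 3).
    Then x = 116 + 3952·1 = 4068, valid modulo lcm(3952, 3) = 11856: x ≡ 4068 (mod 11856).
  Combine with x ≡ 3 (mod 17); new modulus lcm = 201552.
    Write x = 4068 + 11856·t and substitute into x ≡ 3 (mod 17): 11856·t ≡ 3 − 4068 = -4065 (mod 17).
    Reduce coefficients mod 17: 7·t ≡ 15 (mod 17).
    The inverse of 7 mod 17 is 5 (since 7·5 = 35 = 2·17 + 1), so t ≡ 5·15 = 75 ≡ 7 (mod 17).
    Then x = 4068 + 11856·7 = 87060, valid modulo lcm(11856, 17) = 201552: x ≡ 87060 (mod 201552).
Verify against each original: 87060 mod 16 = 4, 87060 mod 19 = 2, 87060 mod 13 = 12, 87060 mod 3 = 0, 87060 mod 17 = 3.

x ≡ 87060 (mod 201552).


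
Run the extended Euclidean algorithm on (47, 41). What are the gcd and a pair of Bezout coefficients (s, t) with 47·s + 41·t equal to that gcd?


Euclidean algorithm on (47, 41) — divide until remainder is 0:
  47 = 1 · 41 + 6
  41 = 6 · 6 + 5
  6 = 1 · 5 + 1
  5 = 5 · 1 + 0
gcd(47, 41) = 1.
Track Bezout coefficients alongside the remainders: start with r₀ = 47 = a·1 + b·0 (s = 1, t = 0) and r₁ = 41 = a·0 + b·1 (s = 0, t = 1); each new remainder r_{k+1} = r_{k-1} − q_k·r_k inherits s_{k+1} = s_{k-1} − q_k·s_k, t_{k+1} = t_{k-1} − q_k·t_k, so r_k = a·s_k + b·t_k at every step:
  q = 1: r = 6, s = 1 − 1·0 = 1, t = 0 − 1·1 = -1  (check: 47·1 + 41·(-1) = 6)
  q = 6: r = 5, s = 0 − 6·1 = -6, t = 1 − 6·(-1) = 7  (check: 47·(-6) + 41·7 = 5)
  q = 1: r = 1, s = 1 − 1·(-6) = 7, t = -1 − 1·7 = -8  (check: 47·7 + 41·(-8) = 1)
The row with r = 1 (the gcd) gives the Bezout coefficients s = 7, t = -8.
Result: 47 · (7) + 41 · (-8) = 1.

gcd(47, 41) = 1; s = 7, t = -8 (check: 47·7 + 41·(-8) = 1).


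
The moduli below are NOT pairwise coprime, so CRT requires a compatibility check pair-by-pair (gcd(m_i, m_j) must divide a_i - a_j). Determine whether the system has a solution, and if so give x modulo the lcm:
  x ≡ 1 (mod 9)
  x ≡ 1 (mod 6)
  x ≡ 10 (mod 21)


Moduli 9, 6, 21 are not pairwise coprime, so CRT works modulo lcm(m_i) when all pairwise compatibility conditions hold.
Pairwise compatibility: gcd(m_i, m_j) must divide a_i - a_j for every pair.
Merge one congruence at a time:
  Start: x ≡ 1 (mod 9).
  Combine with x ≡ 1 (mod 6): gcd(9, 6) = 3; 1 - 1 = 0, which IS divisible by 3, so compatible.
    Write x = 1 + 9·t and substitute into x ≡ 1 (mod 6): 9·t ≡ 1 − 1 = 0 (mod 6).
    Divide the congruence (and modulus) by g = 3: 3·t ≡ 0 (mod 2).
    Reduce coefficients mod 2: 1·t ≡ 0 (mod 2).
    So t ≡ 0 (mod 2).
    Then x = 1 + 9·0 = 1, valid modulo lcm(9, 6) = 18: x ≡ 1 (mod 18).
  Combine with x ≡ 10 (mod 21): gcd(18, 21) = 3; 10 - 1 = 9, which IS divisible by 3, so compatible.
    Write x = 1 + 18·t and substitute into x ≡ 10 (mod 21): 18·t ≡ 10 − 1 = 9 (mod 21).
    Divide the congruence (and modulus) by g = 3: 6·t ≡ 3 (mod 7).
    The inverse of 6 mod 7 is 6 (since 6·6 = 36 = 5·7 + 1), so t ≡ 6·3 = 18 ≡ 4 (mod 7).
    Then x = 1 + 18·4 = 73, valid modulo lcm(18, 21) = 126: x ≡ 73 (mod 126).
Verify: 73 mod 9 = 1, 73 mod 6 = 1, 73 mod 21 = 10.

x ≡ 73 (mod 126).


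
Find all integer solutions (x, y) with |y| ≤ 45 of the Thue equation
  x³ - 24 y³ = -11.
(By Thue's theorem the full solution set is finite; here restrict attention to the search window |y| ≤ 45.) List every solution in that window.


The equation is x³ - 24y³ = -11. For fixed y, x³ = 24·y³ − 11, so a solution requires the RHS to be a perfect cube.
Strategy: iterate y from -45 to 45, compute RHS = 24·y³ − 11, and check whether it is a (positive or negative) perfect cube.
Check small values of y:
  y = 0: RHS = -11 is not a perfect cube.
  y = 1: RHS = 13 is not a perfect cube.
  y = -1: RHS = -35 is not a perfect cube.
  y = 2: RHS = 181 is not a perfect cube.
  y = -2: RHS = -203 is not a perfect cube.
  y = 3: RHS = 637 is not a perfect cube.
  y = -3: RHS = -659 is not a perfect cube.
Continuing the search up to |y| = 45 finds no solutions either.
No (x, y) in the scanned range satisfies the equation.

No integer solutions with |y| ≤ 45.


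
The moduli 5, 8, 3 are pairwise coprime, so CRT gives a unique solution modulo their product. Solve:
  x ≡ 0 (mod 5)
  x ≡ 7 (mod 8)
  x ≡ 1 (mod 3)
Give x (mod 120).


Moduli 5, 8, 3 are pairwise coprime; by CRT there is a unique solution modulo M = 5 · 8 · 3 = 120.
Solve pairwise, accumulating the modulus:
  Start with x ≡ 0 (mod 5).
  Combine with x ≡ 7 (mod 8): since gcd(5, 8) = 1, we get a unique residue mod 40.
    Write x = 0 + 5·t and substitute into x ≡ 7 (mod 8): 5·t ≡ 7 − 0 = 7 (mod 8).
    The inverse of 5 mod 8 is 5 (since 5·5 = 25 = 3·8 + 1), so t ≡ 5·7 = 35 ≡ 3 (mod 8).
    Then x = 0 + 5·3 = 15, valid modulo lcm(5, 8) = 40: x ≡ 15 (mod 40).
  Combine with x ≡ 1 (mod 3): since gcd(40, 3) = 1, we get a unique residue mod 120.
    Write x = 15 + 40·t and substitute into x ≡ 1 (mod 3): 40·t ≡ 1 − 15 = -14 (mod 3).
    Reduce coefficients mod 3: 1·t ≡ 1 (mod 3).
    So t ≡ 1 (mod 3).
    Then x = 15 + 40·1 = 55, valid modulo lcm(40, 3) = 120: x ≡ 55 (mod 120).
Verify: 55 mod 5 = 0 ✓, 55 mod 8 = 7 ✓, 55 mod 3 = 1 ✓.

x ≡ 55 (mod 120).


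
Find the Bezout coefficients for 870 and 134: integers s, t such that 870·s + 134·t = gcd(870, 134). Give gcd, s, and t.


Euclidean algorithm on (870, 134) — divide until remainder is 0:
  870 = 6 · 134 + 66
  134 = 2 · 66 + 2
  66 = 33 · 2 + 0
gcd(870, 134) = 2.
Track Bezout coefficients alongside the remainders: start with r₀ = 870 = a·1 + b·0 (s = 1, t = 0) and r₁ = 134 = a·0 + b·1 (s = 0, t = 1); each new remainder r_{k+1} = r_{k-1} − q_k·r_k inherits s_{k+1} = s_{k-1} − q_k·s_k, t_{k+1} = t_{k-1} − q_k·t_k, so r_k = a·s_k + b·t_k at every step:
  q = 6: r = 66, s = 1 − 6·0 = 1, t = 0 − 6·1 = -6  (check: 870·1 + 134·(-6) = 66)
  q = 2: r = 2, s = 0 − 2·1 = -2, t = 1 − 2·(-6) = 13  (check: 870·(-2) + 134·13 = 2)
The row with r = 2 (the gcd) gives the Bezout coefficients s = -2, t = 13.
Result: 870 · (-2) + 134 · (13) = 2.

gcd(870, 134) = 2; s = -2, t = 13 (check: 870·(-2) + 134·13 = 2).


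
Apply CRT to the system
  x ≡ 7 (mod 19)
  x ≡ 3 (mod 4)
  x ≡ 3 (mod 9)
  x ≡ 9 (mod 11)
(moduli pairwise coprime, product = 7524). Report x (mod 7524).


Product of moduli M = 19 · 4 · 9 · 11 = 7524.
Merge one congruence at a time:
  Start: x ≡ 7 (mod 19).
  Combine with x ≡ 3 (mod 4); new modulus lcm = 76.
    Write x = 7 + 19·t and substitute into x ≡ 3 (mod 4): 19·t ≡ 3 − 7 = -4 (mod 4).
    Reduce coefficients mod 4: 3·t ≡ 0 (mod 4).
    The inverse of 3 mod 4 is 3 (since 3·3 = 9 = 2·4 + 1), so t ≡ 3·0 = 0 ≡ 0 (mod 4).
    Then x = 7 + 19·0 = 7, valid modulo lcm(19, 4) = 76: x ≡ 7 (mod 76).
  Combine with x ≡ 3 (mod 9); new modulus lcm = 684.
    Write x = 7 + 76·t and substitute into x ≡ 3 (mod 9): 76·t ≡ 3 − 7 = -4 (mod 9).
    Reduce coefficients mod 9: 4·t ≡ 5 (mod 9).
    The inverse of 4 mod 9 is 7 (since 4·7 = 28 = 3·9 + 1), so t ≡ 7·5 = 35 ≡ 8 (mod 9).
    Then x = 7 + 76·8 = 615, valid modulo lcm(76, 9) = 684: x ≡ 615 (mod 684).
  Combine with x ≡ 9 (mod 11); new modulus lcm = 7524.
    Write x = 615 + 684·t and substitute into x ≡ 9 (mod 11): 684·t ≡ 9 − 615 = -606 (mod 11).
    Reduce coefficients mod 11: 2·t ≡ 10 (mod 11).
    The inverse of 2 mod 11 is 6 (since 2·6 = 12 = 1·11 + 1), so t ≡ 6·10 = 60 ≡ 5 (mod 11).
    Then x = 615 + 684·5 = 4035, valid modulo lcm(684, 11) = 7524: x ≡ 4035 (mod 7524).
Verify against each original: 4035 mod 19 = 7, 4035 mod 4 = 3, 4035 mod 9 = 3, 4035 mod 11 = 9.

x ≡ 4035 (mod 7524).


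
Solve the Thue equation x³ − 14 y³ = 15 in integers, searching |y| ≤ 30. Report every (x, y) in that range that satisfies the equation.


The equation is x³ - 14y³ = 15. For fixed y, x³ = 14·y³ + 15, so a solution requires the RHS to be a perfect cube.
Strategy: iterate y from -30 to 30, compute RHS = 14·y³ + 15, and check whether it is a (positive or negative) perfect cube.
Check small values of y:
  y = 0: RHS = 15 is not a perfect cube.
  y = 1: RHS = 29 is not a perfect cube.
  y = -1: RHS = 1 = (1)³ ⇒ x = 1 works.
  y = 2: RHS = 127 is not a perfect cube.
  y = -2: RHS = -97 is not a perfect cube.
  y = 3: RHS = 393 is not a perfect cube.
  y = -3: RHS = -363 is not a perfect cube.
Continuing the search up to |y| = 30 finds no further solutions beyond those listed.
Collected solutions: (1, -1).

Solutions (with |y| ≤ 30): (1, -1).


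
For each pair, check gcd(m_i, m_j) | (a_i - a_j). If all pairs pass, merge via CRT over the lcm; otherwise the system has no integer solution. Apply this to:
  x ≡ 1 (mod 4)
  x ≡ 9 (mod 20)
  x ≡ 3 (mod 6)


Moduli 4, 20, 6 are not pairwise coprime, so CRT works modulo lcm(m_i) when all pairwise compatibility conditions hold.
Pairwise compatibility: gcd(m_i, m_j) must divide a_i - a_j for every pair.
Merge one congruence at a time:
  Start: x ≡ 1 (mod 4).
  Combine with x ≡ 9 (mod 20): gcd(4, 20) = 4; 9 - 1 = 8, which IS divisible by 4, so compatible.
    Write x = 1 + 4·t and substitute into x ≡ 9 (mod 20): 4·t ≡ 9 − 1 = 8 (mod 20).
    Divide the congruence (and modulus) by g = 4: 1·t ≡ 2 (mod 5).
    So t ≡ 2 (mod 5).
    Then x = 1 + 4·2 = 9, valid modulo lcm(4, 20) = 20: x ≡ 9 (mod 20).
  Combine with x ≡ 3 (mod 6): gcd(20, 6) = 2; 3 - 9 = -6, which IS divisible by 2, so compatible.
    Write x = 9 + 20·t and substitute into x ≡ 3 (mod 6): 20·t ≡ 3 − 9 = -6 (mod 6).
    Divide the congruence (and modulus) by g = 2: 10·t ≡ -3 (mod 3).
    Reduce coefficients mod 3: 1·t ≡ 0 (mod 3).
    So t ≡ 0 (mod 3).
    Then x = 9 + 20·0 = 9, valid modulo lcm(20, 6) = 60: x ≡ 9 (mod 60).
Verify: 9 mod 4 = 1, 9 mod 20 = 9, 9 mod 6 = 3.

x ≡ 9 (mod 60).


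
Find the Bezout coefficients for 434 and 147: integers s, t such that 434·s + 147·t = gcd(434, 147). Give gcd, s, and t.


Euclidean algorithm on (434, 147) — divide until remainder is 0:
  434 = 2 · 147 + 140
  147 = 1 · 140 + 7
  140 = 20 · 7 + 0
gcd(434, 147) = 7.
Track Bezout coefficients alongside the remainders: start with r₀ = 434 = a·1 + b·0 (s = 1, t = 0) and r₁ = 147 = a·0 + b·1 (s = 0, t = 1); each new remainder r_{k+1} = r_{k-1} − q_k·r_k inherits s_{k+1} = s_{k-1} − q_k·s_k, t_{k+1} = t_{k-1} − q_k·t_k, so r_k = a·s_k + b·t_k at every step:
  q = 2: r = 140, s = 1 − 2·0 = 1, t = 0 − 2·1 = -2  (check: 434·1 + 147·(-2) = 140)
  q = 1: r = 7, s = 0 − 1·1 = -1, t = 1 − 1·(-2) = 3  (check: 434·(-1) + 147·3 = 7)
The row with r = 7 (the gcd) gives the Bezout coefficients s = -1, t = 3.
Result: 434 · (-1) + 147 · (3) = 7.

gcd(434, 147) = 7; s = -1, t = 3 (check: 434·(-1) + 147·3 = 7).


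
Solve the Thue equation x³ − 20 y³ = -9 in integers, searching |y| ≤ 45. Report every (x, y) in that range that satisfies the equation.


The equation is x³ - 20y³ = -9. For fixed y, x³ = 20·y³ − 9, so a solution requires the RHS to be a perfect cube.
Strategy: iterate y from -45 to 45, compute RHS = 20·y³ − 9, and check whether it is a (positive or negative) perfect cube.
Check small values of y:
  y = 0: RHS = -9 is not a perfect cube.
  y = 1: RHS = 11 is not a perfect cube.
  y = -1: RHS = -29 is not a perfect cube.
  y = 2: RHS = 151 is not a perfect cube.
  y = -2: RHS = -169 is not a perfect cube.
  y = 3: RHS = 531 is not a perfect cube.
  y = -3: RHS = -549 is not a perfect cube.
Continuing the search up to |y| = 45 finds no solutions either.
No (x, y) in the scanned range satisfies the equation.

No integer solutions with |y| ≤ 45.


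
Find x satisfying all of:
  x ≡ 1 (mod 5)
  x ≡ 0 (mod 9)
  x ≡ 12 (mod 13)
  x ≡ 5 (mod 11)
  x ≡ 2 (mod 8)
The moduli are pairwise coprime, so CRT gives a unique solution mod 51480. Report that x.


Product of moduli M = 5 · 9 · 13 · 11 · 8 = 51480.
Merge one congruence at a time:
  Start: x ≡ 1 (mod 5).
  Combine with x ≡ 0 (mod 9); new modulus lcm = 45.
    Write x = 1 + 5·t and substitute into x ≡ 0 (mod 9): 5·t ≡ 0 − 1 = -1 (mod 9).
    Reduce coefficients mod 9: 5·t ≡ 8 (mod 9).
    The inverse of 5 mod 9 is 2 (since 5·2 = 10 = 1·9 + 1), so t ≡ 2·8 = 16 ≡ 7 (mod 9).
    Then x = 1 + 5·7 = 36, valid modulo lcm(5, 9) = 45: x ≡ 36 (mod 45).
  Combine with x ≡ 12 (mod 13); new modulus lcm = 585.
    Write x = 36 + 45·t and substitute into x ≡ 12 (mod 13): 45·t ≡ 12 − 36 = -24 (mod 13).
    Reduce coefficients mod 13: 6·t ≡ 2 (mod 13).
    The inverse of 6 mod 13 is 11 (since 6·11 = 66 = 5·13 + 1), so t ≡ 11·2 = 22 ≡ 9 (mod 13).
    Then x = 36 + 45·9 = 441, valid modulo lcm(45, 13) = 585: x ≡ 441 (mod 585).
  Combine with x ≡ 5 (mod 11); new modulus lcm = 6435.
    Write x = 441 + 585·t and substitute into x ≡ 5 (mod 11): 585·t ≡ 5 − 441 = -436 (mod 11).
    Reduce coefficients mod 11: 2·t ≡ 4 (mod 11).
    The inverse of 2 mod 11 is 6 (since 2·6 = 12 = 1·11 + 1), so t ≡ 6·4 = 24 ≡ 2 (mod 11).
    Then x = 441 + 585·2 = 1611, valid modulo lcm(585, 11) = 6435: x ≡ 1611 (mod 6435).
  Combine with x ≡ 2 (mod 8); new modulus lcm = 51480.
    Write x = 1611 + 6435·t and substitute into x ≡ 2 (mod 8): 6435·t ≡ 2 − 1611 = -1609 (mod 8).
    Reduce coefficients mod 8: 3·t ≡ 7 (mod 8).
    The inverse of 3 mod 8 is 3 (since 3·3 = 9 = 1·8 + 1), so t ≡ 3·7 = 21 ≡ 5 (mod 8).
    Then x = 1611 + 6435·5 = 33786, valid modulo lcm(6435, 8) = 51480: x ≡ 33786 (mod 51480).
Verify against each original: 33786 mod 5 = 1, 33786 mod 9 = 0, 33786 mod 13 = 12, 33786 mod 11 = 5, 33786 mod 8 = 2.

x ≡ 33786 (mod 51480).


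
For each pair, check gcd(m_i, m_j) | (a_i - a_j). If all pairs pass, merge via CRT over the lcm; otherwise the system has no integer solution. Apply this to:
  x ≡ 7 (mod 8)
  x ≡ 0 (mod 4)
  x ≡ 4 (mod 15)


Moduli 8, 4, 15 are not pairwise coprime, so CRT works modulo lcm(m_i) when all pairwise compatibility conditions hold.
Pairwise compatibility: gcd(m_i, m_j) must divide a_i - a_j for every pair.
Merge one congruence at a time:
  Start: x ≡ 7 (mod 8).
  Combine with x ≡ 0 (mod 4): gcd(8, 4) = 4, and 0 - 7 = -7 is NOT divisible by 4.
    ⇒ system is inconsistent (no integer solution).

No solution (the system is inconsistent).


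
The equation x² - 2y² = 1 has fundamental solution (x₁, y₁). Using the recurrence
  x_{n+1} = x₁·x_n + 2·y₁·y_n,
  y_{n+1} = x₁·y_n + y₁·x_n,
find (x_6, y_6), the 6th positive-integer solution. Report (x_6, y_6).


Step 1: Find the fundamental solution (x₁, y₁) of x² - 2y² = 1.
  Expand √2 as a continued fraction. a₀ = ⌊√2⌋ = 1; iterate m_{k+1} = d_k·a_k − m_k, d_{k+1} = (2 − m_{k+1}²)/d_k, a_{k+1} = ⌊(a₀ + m_{k+1})/d_{k+1}⌋ (starting m₀ = 0, d₀ = 1), with convergents p_k = a_k·p_{k-1} + p_{k-2}, q_k = a_k·q_{k-1} + q_{k-2} (p₋₁ = 1, q₋₁ = 0):
  k = 0: a₀ = 1; p₀/q₀ = 1/1; p₀² − 2·q₀² = 1 − 2 = -1.
  k = 1: m = 1, d = 1, a = ⌊(1 + 1)/1⌋ = 2; p/q = (2·1 + 1)/(2·1 + 0) = 3/2; p² − 2·q² = 9 − 8 = 1.
  The first convergent with p² − 2·q² = 1 gives the fundamental solution (x₁, y₁) = (3, 2).
Step 2: Apply the recurrence (x_{n+1}, y_{n+1}) = (x₁x_n + 2y₁y_n, x₁y_n + y₁x_n) repeatedly.
  From (x_1, y_1) = (3, 2): x_2 = 3·3 + 2·2·2 = 17; y_2 = 3·2 + 2·3 = 12.
  From (x_2, y_2) = (17, 12): x_3 = 3·17 + 2·2·12 = 99; y_3 = 3·12 + 2·17 = 70.
  From (x_3, y_3) = (99, 70): x_4 = 3·99 + 2·2·70 = 577; y_4 = 3·70 + 2·99 = 408.
  From (x_4, y_4) = (577, 408): x_5 = 3·577 + 2·2·408 = 3363; y_5 = 3·408 + 2·577 = 2378.
  From (x_5, y_5) = (3363, 2378): x_6 = 3·3363 + 2·2·2378 = 19601; y_6 = 3·2378 + 2·3363 = 13860.
Step 3: Verify x_6² - 2·y_6² = 384199201 - 384199200 = 1 (should be 1). ✓

(x_1, y_1) = (3, 2); (x_6, y_6) = (19601, 13860).


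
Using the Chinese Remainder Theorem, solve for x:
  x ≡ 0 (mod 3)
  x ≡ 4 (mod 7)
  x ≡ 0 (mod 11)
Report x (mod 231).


Moduli 3, 7, 11 are pairwise coprime; by CRT there is a unique solution modulo M = 3 · 7 · 11 = 231.
Solve pairwise, accumulating the modulus:
  Start with x ≡ 0 (mod 3).
  Combine with x ≡ 4 (mod 7): since gcd(3, 7) = 1, we get a unique residue mod 21.
    Write x = 0 + 3·t and substitute into x ≡ 4 (mod 7): 3·t ≡ 4 − 0 = 4 (mod 7).
    The inverse of 3 mod 7 is 5 (since 3·5 = 15 = 2·7 + 1), so t ≡ 5·4 = 20 ≡ 6 (mod 7).
    Then x = 0 + 3·6 = 18, valid modulo lcm(3, 7) = 21: x ≡ 18 (mod 21).
  Combine with x ≡ 0 (mod 11): since gcd(21, 11) = 1, we get a unique residue mod 231.
    Write x = 18 + 21·t and substitute into x ≡ 0 (mod 11): 21·t ≡ 0 − 18 = -18 (mod 11).
    Reduce coefficients mod 11: 10·t ≡ 4 (mod 11).
    The inverse of 10 mod 11 is 10 (since 10·10 = 100 = 9·11 + 1), so t ≡ 10·4 = 40 ≡ 7 (mod 11).
    Then x = 18 + 21·7 = 165, valid modulo lcm(21, 11) = 231: x ≡ 165 (mod 231).
Verify: 165 mod 3 = 0 ✓, 165 mod 7 = 4 ✓, 165 mod 11 = 0 ✓.

x ≡ 165 (mod 231).


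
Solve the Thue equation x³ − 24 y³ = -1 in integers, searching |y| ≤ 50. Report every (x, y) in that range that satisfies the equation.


The equation is x³ - 24y³ = -1. For fixed y, x³ = 24·y³ − 1, so a solution requires the RHS to be a perfect cube.
Strategy: iterate y from -50 to 50, compute RHS = 24·y³ − 1, and check whether it is a (positive or negative) perfect cube.
Check small values of y:
  y = 0: RHS = -1 = (-1)³ ⇒ x = -1 works.
  y = 1: RHS = 23 is not a perfect cube.
  y = -1: RHS = -25 is not a perfect cube.
  y = 2: RHS = 191 is not a perfect cube.
  y = -2: RHS = -193 is not a perfect cube.
  y = 3: RHS = 647 is not a perfect cube.
  y = -3: RHS = -649 is not a perfect cube.
Continuing the search up to |y| = 50 finds no further solutions beyond those listed.
Collected solutions: (-1, 0).

Solutions (with |y| ≤ 50): (-1, 0).


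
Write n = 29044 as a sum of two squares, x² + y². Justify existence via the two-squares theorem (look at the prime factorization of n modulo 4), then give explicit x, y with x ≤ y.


Step 1: Factor n = 29044 = 2^2 · 53 · 137.
Step 2: Check the mod-4 condition on each prime factor: 2 = 2 (special); 53 ≡ 1 (mod 4), exponent 1; 137 ≡ 1 (mod 4), exponent 1.
All primes ≡ 3 (mod 4) appear to even exponent (or don't appear), so by the two-squares theorem n IS expressible as a sum of two squares.
Step 3: Build a representation. Group n = k² · m with k = 2 and m = 53 · 137 = 7261 (a product of primes ≡ 1 (mod 4)); a representation of m scales to one of n via (k·x)² + (k·y)² = k²(x² + y²). Each prime p ≡ 1 (mod 4) is itself a sum of two squares; find a² by testing p − a² for a perfect square:
  53: 53 − 1² = 52, 53 − 2² = 49 = 7² ⇒ 53 = 2² + 7².
  137: 137 − 1² = 136, 137 − 2² = 133, 137 − 3² = 128, 137 − 4² = 121 = 11² ⇒ 137 = 4² + 11².
  Combine using the Brahmagupta–Fibonacci identity (a² + b²)(c² + d²) = (ac − bd)² + (ad + bc)² = (ac + bd)² + (ad − bc)²:
  53 · 137 = 7261: from (2² + 7²)(4² + 11²), take (2·4 − 7·11, 2·11 + 7·4) = (8 − 77, 22 + 28) = (-69, 50); dropping signs (only squares matter) gives (69, 50); check 69² + 50² = 4761 + 2500 = 7261 ✓.
  Scale by k = 2: (2·69, 2·50) = (138, 100).
Step 4: Order so x ≤ y and verify: 100² + 138² = 10000 + 19044 = 29044 = n. ✓

n = 29044 = 100² + 138² (one valid representation with x ≤ y).


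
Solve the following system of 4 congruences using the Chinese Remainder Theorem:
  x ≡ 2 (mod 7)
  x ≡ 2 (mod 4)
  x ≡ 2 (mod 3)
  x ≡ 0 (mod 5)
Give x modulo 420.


Product of moduli M = 7 · 4 · 3 · 5 = 420.
Merge one congruence at a time:
  Start: x ≡ 2 (mod 7).
  Combine with x ≡ 2 (mod 4); new modulus lcm = 28.
    Write x = 2 + 7·t and substitute into x ≡ 2 (mod 4): 7·t ≡ 2 − 2 = 0 (mod 4).
    Reduce coefficients mod 4: 3·t ≡ 0 (mod 4).
    The inverse of 3 mod 4 is 3 (since 3·3 = 9 = 2·4 + 1), so t ≡ 3·0 = 0 ≡ 0 (mod 4).
    Then x = 2 + 7·0 = 2, valid modulo lcm(7, 4) = 28: x ≡ 2 (mod 28).
  Combine with x ≡ 2 (mod 3); new modulus lcm = 84.
    Write x = 2 + 28·t and substitute into x ≡ 2 (mod 3): 28·t ≡ 2 − 2 = 0 (mod 3).
    Reduce coefficients mod 3: 1·t ≡ 0 (mod 3).
    So t ≡ 0 (mod 3).
    Then x = 2 + 28·0 = 2, valid modulo lcm(28, 3) = 84: x ≡ 2 (mod 84).
  Combine with x ≡ 0 (mod 5); new modulus lcm = 420.
    Write x = 2 + 84·t and substitute into x ≡ 0 (mod 5): 84·t ≡ 0 − 2 = -2 (mod 5).
    Reduce coefficients mod 5: 4·t ≡ 3 (mod 5).
    The inverse of 4 mod 5 is 4 (since 4·4 = 16 = 3·5 + 1), so t ≡ 4·3 = 12 ≡ 2 (mod 5).
    Then x = 2 + 84·2 = 170, valid modulo lcm(84, 5) = 420: x ≡ 170 (mod 420).
Verify against each original: 170 mod 7 = 2, 170 mod 4 = 2, 170 mod 3 = 2, 170 mod 5 = 0.

x ≡ 170 (mod 420).


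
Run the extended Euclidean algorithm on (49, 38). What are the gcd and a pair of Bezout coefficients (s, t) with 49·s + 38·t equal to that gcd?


Euclidean algorithm on (49, 38) — divide until remainder is 0:
  49 = 1 · 38 + 11
  38 = 3 · 11 + 5
  11 = 2 · 5 + 1
  5 = 5 · 1 + 0
gcd(49, 38) = 1.
Track Bezout coefficients alongside the remainders: start with r₀ = 49 = a·1 + b·0 (s = 1, t = 0) and r₁ = 38 = a·0 + b·1 (s = 0, t = 1); each new remainder r_{k+1} = r_{k-1} − q_k·r_k inherits s_{k+1} = s_{k-1} − q_k·s_k, t_{k+1} = t_{k-1} − q_k·t_k, so r_k = a·s_k + b·t_k at every step:
  q = 1: r = 11, s = 1 − 1·0 = 1, t = 0 − 1·1 = -1  (check: 49·1 + 38·(-1) = 11)
  q = 3: r = 5, s = 0 − 3·1 = -3, t = 1 − 3·(-1) = 4  (check: 49·(-3) + 38·4 = 5)
  q = 2: r = 1, s = 1 − 2·(-3) = 7, t = -1 − 2·4 = -9  (check: 49·7 + 38·(-9) = 1)
The row with r = 1 (the gcd) gives the Bezout coefficients s = 7, t = -9.
Result: 49 · (7) + 38 · (-9) = 1.

gcd(49, 38) = 1; s = 7, t = -9 (check: 49·7 + 38·(-9) = 1).


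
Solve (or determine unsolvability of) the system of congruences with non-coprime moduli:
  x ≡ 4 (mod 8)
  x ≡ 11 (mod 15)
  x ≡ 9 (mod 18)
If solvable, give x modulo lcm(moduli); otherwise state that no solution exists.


Moduli 8, 15, 18 are not pairwise coprime, so CRT works modulo lcm(m_i) when all pairwise compatibility conditions hold.
Pairwise compatibility: gcd(m_i, m_j) must divide a_i - a_j for every pair.
Merge one congruence at a time:
  Start: x ≡ 4 (mod 8).
  Combine with x ≡ 11 (mod 15): gcd(8, 15) = 1; 11 - 4 = 7, which IS divisible by 1, so compatible.
    Write x = 4 + 8·t and substitute into x ≡ 11 (mod 15): 8·t ≡ 11 − 4 = 7 (mod 15).
    The inverse of 8 mod 15 is 2 (since 8·2 = 16 = 1·15 + 1), so t ≡ 2·7 = 14 ≡ 14 (mod 15).
    Then x = 4 + 8·14 = 116, valid modulo lcm(8, 15) = 120: x ≡ 116 (mod 120).
  Combine with x ≡ 9 (mod 18): gcd(120, 18) = 6, and 9 - 116 = -107 is NOT divisible by 6.
    ⇒ system is inconsistent (no integer solution).

No solution (the system is inconsistent).


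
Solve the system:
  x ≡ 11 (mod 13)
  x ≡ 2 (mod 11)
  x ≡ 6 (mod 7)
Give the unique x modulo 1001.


Moduli 13, 11, 7 are pairwise coprime; by CRT there is a unique solution modulo M = 13 · 11 · 7 = 1001.
Solve pairwise, accumulating the modulus:
  Start with x ≡ 11 (mod 13).
  Combine with x ≡ 2 (mod 11): since gcd(13, 11) = 1, we get a unique residue mod 143.
    Write x = 11 + 13·t and substitute into x ≡ 2 (mod 11): 13·t ≡ 2 − 11 = -9 (mod 11).
    Reduce coefficients mod 11: 2·t ≡ 2 (mod 11).
    The inverse of 2 mod 11 is 6 (since 2·6 = 12 = 1·11 + 1), so t ≡ 6·2 = 12 ≡ 1 (mod 11).
    Then x = 11 + 13·1 = 24, valid modulo lcm(13, 11) = 143: x ≡ 24 (mod 143).
  Combine with x ≡ 6 (mod 7): since gcd(143, 7) = 1, we get a unique residue mod 1001.
    Write x = 24 + 143·t and substitute into x ≡ 6 (mod 7): 143·t ≡ 6 − 24 = -18 (mod 7).
    Reduce coefficients mod 7: 3·t ≡ 3 (mod 7).
    The inverse of 3 mod 7 is 5 (since 3·5 = 15 = 2·7 + 1), so t ≡ 5·3 = 15 ≡ 1 (mod 7).
    Then x = 24 + 143·1 = 167, valid modulo lcm(143, 7) = 1001: x ≡ 167 (mod 1001).
Verify: 167 mod 13 = 11 ✓, 167 mod 11 = 2 ✓, 167 mod 7 = 6 ✓.

x ≡ 167 (mod 1001).


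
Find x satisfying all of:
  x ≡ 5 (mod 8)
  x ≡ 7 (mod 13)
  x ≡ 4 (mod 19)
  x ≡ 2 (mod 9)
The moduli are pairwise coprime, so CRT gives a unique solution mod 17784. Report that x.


Product of moduli M = 8 · 13 · 19 · 9 = 17784.
Merge one congruence at a time:
  Start: x ≡ 5 (mod 8).
  Combine with x ≡ 7 (mod 13); new modulus lcm = 104.
    Write x = 5 + 8·t and substitute into x ≡ 7 (mod 13): 8·t ≡ 7 − 5 = 2 (mod 13).
    The inverse of 8 mod 13 is 5 (since 8·5 = 40 = 3·13 + 1), so t ≡ 5·2 = 10 ≡ 10 (mod 13).
    Then x = 5 + 8·10 = 85, valid modulo lcm(8, 13) = 104: x ≡ 85 (mod 104).
  Combine with x ≡ 4 (mod 19); new modulus lcm = 1976.
    Write x = 85 + 104·t and substitute into x ≡ 4 (mod 19): 104·t ≡ 4 − 85 = -81 (mod 19).
    Reduce coefficients mod 19: 9·t ≡ 14 (mod 19).
    The inverse of 9 mod 19 is 17 (since 9·17 = 153 = 8·19 + 1), so t ≡ 17·14 = 238 ≡ 10 (mod 19).
    Then x = 85 + 104·10 = 1125, valid modulo lcm(104, 19) = 1976: x ≡ 1125 (mod 1976).
  Combine with x ≡ 2 (mod 9); new modulus lcm = 17784.
    Write x = 1125 + 1976·t and substitute into x ≡ 2 (mod 9): 1976·t ≡ 2 − 1125 = -1123 (mod 9).
    Reduce coefficients mod 9: 5·t ≡ 2 (mod 9).
    The inverse of 5 mod 9 is 2 (since 5·2 = 10 = 1·9 + 1), so t ≡ 2·2 = 4 ≡ 4 (mod 9).
    Then x = 1125 + 1976·4 = 9029, valid modulo lcm(1976, 9) = 17784: x ≡ 9029 (mod 17784).
Verify against each original: 9029 mod 8 = 5, 9029 mod 13 = 7, 9029 mod 19 = 4, 9029 mod 9 = 2.

x ≡ 9029 (mod 17784).


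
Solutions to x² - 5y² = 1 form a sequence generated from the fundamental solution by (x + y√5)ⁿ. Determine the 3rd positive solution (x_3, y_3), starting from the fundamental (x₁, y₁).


Step 1: Find the fundamental solution (x₁, y₁) of x² - 5y² = 1.
  Expand √5 as a continued fraction. a₀ = ⌊√5⌋ = 2; iterate m_{k+1} = d_k·a_k − m_k, d_{k+1} = (5 − m_{k+1}²)/d_k, a_{k+1} = ⌊(a₀ + m_{k+1})/d_{k+1}⌋ (starting m₀ = 0, d₀ = 1), with convergents p_k = a_k·p_{k-1} + p_{k-2}, q_k = a_k·q_{k-1} + q_{k-2} (p₋₁ = 1, q₋₁ = 0):
  k = 0: a₀ = 2; p₀/q₀ = 2/1; p₀² − 5·q₀² = 4 − 5 = -1.
  k = 1: m = 2, d = 1, a = ⌊(2 + 2)/1⌋ = 4; p/q = (4·2 + 1)/(4·1 + 0) = 9/4; p² − 5·q² = 81 − 80 = 1.
  The first convergent with p² − 5·q² = 1 gives the fundamental solution (x₁, y₁) = (9, 4).
Step 2: Apply the recurrence (x_{n+1}, y_{n+1}) = (x₁x_n + 5y₁y_n, x₁y_n + y₁x_n) repeatedly.
  From (x_1, y_1) = (9, 4): x_2 = 9·9 + 5·4·4 = 161; y_2 = 9·4 + 4·9 = 72.
  From (x_2, y_2) = (161, 72): x_3 = 9·161 + 5·4·72 = 2889; y_3 = 9·72 + 4·161 = 1292.
Step 3: Verify x_3² - 5·y_3² = 8346321 - 8346320 = 1 (should be 1). ✓

(x_1, y_1) = (9, 4); (x_3, y_3) = (2889, 1292).


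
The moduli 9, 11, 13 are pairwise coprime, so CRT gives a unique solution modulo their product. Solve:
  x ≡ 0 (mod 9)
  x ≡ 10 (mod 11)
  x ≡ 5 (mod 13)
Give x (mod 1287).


Moduli 9, 11, 13 are pairwise coprime; by CRT there is a unique solution modulo M = 9 · 11 · 13 = 1287.
Solve pairwise, accumulating the modulus:
  Start with x ≡ 0 (mod 9).
  Combine with x ≡ 10 (mod 11): since gcd(9, 11) = 1, we get a unique residue mod 99.
    Write x = 0 + 9·t and substitute into x ≡ 10 (mod 11): 9·t ≡ 10 − 0 = 10 (mod 11).
    The inverse of 9 mod 11 is 5 (since 9·5 = 45 = 4·11 + 1), so t ≡ 5·10 = 50 ≡ 6 (mod 11).
    Then x = 0 + 9·6 = 54, valid modulo lcm(9, 11) = 99: x ≡ 54 (mod 99).
  Combine with x ≡ 5 (mod 13): since gcd(99, 13) = 1, we get a unique residue mod 1287.
    Write x = 54 + 99·t and substitute into x ≡ 5 (mod 13): 99·t ≡ 5 − 54 = -49 (mod 13).
    Reduce coefficients mod 13: 8·t ≡ 3 (mod 13).
    The inverse of 8 mod 13 is 5 (since 8·5 = 40 = 3·13 + 1), so t ≡ 5·3 = 15 ≡ 2 (mod 13).
    Then x = 54 + 99·2 = 252, valid modulo lcm(99, 13) = 1287: x ≡ 252 (mod 1287).
Verify: 252 mod 9 = 0 ✓, 252 mod 11 = 10 ✓, 252 mod 13 = 5 ✓.

x ≡ 252 (mod 1287).


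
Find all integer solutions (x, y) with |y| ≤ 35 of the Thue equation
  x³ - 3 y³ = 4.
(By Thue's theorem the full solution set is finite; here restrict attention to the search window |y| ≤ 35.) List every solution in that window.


The equation is x³ - 3y³ = 4. For fixed y, x³ = 3·y³ + 4, so a solution requires the RHS to be a perfect cube.
Strategy: iterate y from -35 to 35, compute RHS = 3·y³ + 4, and check whether it is a (positive or negative) perfect cube.
Check small values of y:
  y = 0: RHS = 4 is not a perfect cube.
  y = 1: RHS = 7 is not a perfect cube.
  y = -1: RHS = 1 = (1)³ ⇒ x = 1 works.
  y = 2: RHS = 28 is not a perfect cube.
  y = -2: RHS = -20 is not a perfect cube.
  y = 3: RHS = 85 is not a perfect cube.
  y = -3: RHS = -77 is not a perfect cube.
Continuing the search up to |y| = 35 finds no further solutions beyond those listed.
Collected solutions: (1, -1).

Solutions (with |y| ≤ 35): (1, -1).


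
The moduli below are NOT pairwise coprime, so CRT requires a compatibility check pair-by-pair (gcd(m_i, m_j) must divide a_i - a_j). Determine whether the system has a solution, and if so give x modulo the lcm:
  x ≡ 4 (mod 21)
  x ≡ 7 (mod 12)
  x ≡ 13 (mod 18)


Moduli 21, 12, 18 are not pairwise coprime, so CRT works modulo lcm(m_i) when all pairwise compatibility conditions hold.
Pairwise compatibility: gcd(m_i, m_j) must divide a_i - a_j for every pair.
Merge one congruence at a time:
  Start: x ≡ 4 (mod 21).
  Combine with x ≡ 7 (mod 12): gcd(21, 12) = 3; 7 - 4 = 3, which IS divisible by 3, so compatible.
    Write x = 4 + 21·t and substitute into x ≡ 7 (mod 12): 21·t ≡ 7 − 4 = 3 (mod 12).
    Divide the congruence (and modulus) by g = 3: 7·t ≡ 1 (mod 4).
    Reduce coefficients mod 4: 3·t ≡ 1 (mod 4).
    The inverse of 3 mod 4 is 3 (since 3·3 = 9 = 2·4 + 1), so t ≡ 3·1 = 3 ≡ 3 (mod 4).
    Then x = 4 + 21·3 = 67, valid modulo lcm(21, 12) = 84: x ≡ 67 (mod 84).
  Combine with x ≡ 13 (mod 18): gcd(84, 18) = 6; 13 - 67 = -54, which IS divisible by 6, so compatible.
    Write x = 67 + 84·t and substitute into x ≡ 13 (mod 18): 84·t ≡ 13 − 67 = -54 (mod 18).
    Divide the congruence (and modulus) by g = 6: 14·t ≡ -9 (mod 3).
    Reduce coefficients mod 3: 2·t ≡ 0 (mod 3).
    The inverse of 2 mod 3 is 2 (since 2·2 = 4 = 1·3 + 1), so t ≡ 2·0 = 0 ≡ 0 (mod 3).
    Then x = 67 + 84·0 = 67, valid modulo lcm(84, 18) = 252: x ≡ 67 (mod 252).
Verify: 67 mod 21 = 4, 67 mod 12 = 7, 67 mod 18 = 13.

x ≡ 67 (mod 252).


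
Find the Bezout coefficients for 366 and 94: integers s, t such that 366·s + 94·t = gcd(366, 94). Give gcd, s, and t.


Euclidean algorithm on (366, 94) — divide until remainder is 0:
  366 = 3 · 94 + 84
  94 = 1 · 84 + 10
  84 = 8 · 10 + 4
  10 = 2 · 4 + 2
  4 = 2 · 2 + 0
gcd(366, 94) = 2.
Track Bezout coefficients alongside the remainders: start with r₀ = 366 = a·1 + b·0 (s = 1, t = 0) and r₁ = 94 = a·0 + b·1 (s = 0, t = 1); each new remainder r_{k+1} = r_{k-1} − q_k·r_k inherits s_{k+1} = s_{k-1} − q_k·s_k, t_{k+1} = t_{k-1} − q_k·t_k, so r_k = a·s_k + b·t_k at every step:
  q = 3: r = 84, s = 1 − 3·0 = 1, t = 0 − 3·1 = -3  (check: 366·1 + 94·(-3) = 84)
  q = 1: r = 10, s = 0 − 1·1 = -1, t = 1 − 1·(-3) = 4  (check: 366·(-1) + 94·4 = 10)
  q = 8: r = 4, s = 1 − 8·(-1) = 9, t = -3 − 8·4 = -35  (check: 366·9 + 94·(-35) = 4)
  q = 2: r = 2, s = -1 − 2·9 = -19, t = 4 − 2·(-35) = 74  (check: 366·(-19) + 94·74 = 2)
The row with r = 2 (the gcd) gives the Bezout coefficients s = -19, t = 74.
Result: 366 · (-19) + 94 · (74) = 2.

gcd(366, 94) = 2; s = -19, t = 74 (check: 366·(-19) + 94·74 = 2).


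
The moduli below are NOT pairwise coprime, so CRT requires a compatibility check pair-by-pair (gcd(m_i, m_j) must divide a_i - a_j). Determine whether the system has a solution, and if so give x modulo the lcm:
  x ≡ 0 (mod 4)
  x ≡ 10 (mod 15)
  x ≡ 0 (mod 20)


Moduli 4, 15, 20 are not pairwise coprime, so CRT works modulo lcm(m_i) when all pairwise compatibility conditions hold.
Pairwise compatibility: gcd(m_i, m_j) must divide a_i - a_j for every pair.
Merge one congruence at a time:
  Start: x ≡ 0 (mod 4).
  Combine with x ≡ 10 (mod 15): gcd(4, 15) = 1; 10 - 0 = 10, which IS divisible by 1, so compatible.
    Write x = 0 + 4·t and substitute into x ≡ 10 (mod 15): 4·t ≡ 10 − 0 = 10 (mod 15).
    The inverse of 4 mod 15 is 4 (since 4·4 = 16 = 1·15 + 1), so t ≡ 4·10 = 40 ≡ 10 (mod 15).
    Then x = 0 + 4·10 = 40, valid modulo lcm(4, 15) = 60: x ≡ 40 (mod 60).
  Combine with x ≡ 0 (mod 20): gcd(60, 20) = 20; 0 - 40 = -40, which IS divisible by 20, so compatible.
    Write x = 40 + 60·t and substitute into x ≡ 0 (mod 20): 60·t ≡ 0 − 40 = -40 (mod 20).
    Divide the congruence (and modulus) by g = 20: 3·t ≡ -2 (mod 1).
    Modulo 1 every t works; take t = 0.
    Then x = 40 + 60·0 = 40, valid modulo lcm(60, 20) = 60: x ≡ 40 (mod 60).
Verify: 40 mod 4 = 0, 40 mod 15 = 10, 40 mod 20 = 0.

x ≡ 40 (mod 60).


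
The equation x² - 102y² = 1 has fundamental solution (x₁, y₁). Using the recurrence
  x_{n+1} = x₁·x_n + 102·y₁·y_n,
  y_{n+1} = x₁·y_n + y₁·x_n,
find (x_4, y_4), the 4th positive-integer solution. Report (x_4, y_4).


Step 1: Find the fundamental solution (x₁, y₁) of x² - 102y² = 1.
  Expand √102 as a continued fraction. a₀ = ⌊√102⌋ = 10; iterate m_{k+1} = d_k·a_k − m_k, d_{k+1} = (102 − m_{k+1}²)/d_k, a_{k+1} = ⌊(a₀ + m_{k+1})/d_{k+1}⌋ (starting m₀ = 0, d₀ = 1), with convergents p_k = a_k·p_{k-1} + p_{k-2}, q_k = a_k·q_{k-1} + q_{k-2} (p₋₁ = 1, q₋₁ = 0):
  k = 0: a₀ = 10; p₀/q₀ = 10/1; p₀² − 102·q₀² = 100 − 102 = -2.
  k = 1: m = 10, d = 2, a = ⌊(10 + 10)/2⌋ = 10; p/q = (10·10 + 1)/(10·1 + 0) = 101/10; p² − 102·q² = 10201 − 10200 = 1.
  The first convergent with p² − 102·q² = 1 gives the fundamental solution (x₁, y₁) = (101, 10).
Step 2: Apply the recurrence (x_{n+1}, y_{n+1}) = (x₁x_n + 102y₁y_n, x₁y_n + y₁x_n) repeatedly.
  From (x_1, y_1) = (101, 10): x_2 = 101·101 + 102·10·10 = 20401; y_2 = 101·10 + 10·101 = 2020.
  From (x_2, y_2) = (20401, 2020): x_3 = 101·20401 + 102·10·2020 = 4120901; y_3 = 101·2020 + 10·20401 = 408030.
  From (x_3, y_3) = (4120901, 408030): x_4 = 101·4120901 + 102·10·408030 = 832401601; y_4 = 101·408030 + 10·4120901 = 82420040.
Step 3: Verify x_4² - 102·y_4² = 692892425347363201 - 692892425347363200 = 1 (should be 1). ✓

(x_1, y_1) = (101, 10); (x_4, y_4) = (832401601, 82420040).


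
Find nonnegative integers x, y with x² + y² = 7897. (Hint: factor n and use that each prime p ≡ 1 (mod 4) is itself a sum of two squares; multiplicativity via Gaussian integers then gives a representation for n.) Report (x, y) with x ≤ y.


Step 1: Factor n = 7897 = 53 · 149.
Step 2: Check the mod-4 condition on each prime factor: 53 ≡ 1 (mod 4), exponent 1; 149 ≡ 1 (mod 4), exponent 1.
All primes ≡ 3 (mod 4) appear to even exponent (or don't appear), so by the two-squares theorem n IS expressible as a sum of two squares.
Step 3: Build a representation. Here n = 53 · 149 is a product of primes ≡ 1 (mod 4). Each prime p ≡ 1 (mod 4) is itself a sum of two squares; find a² by testing p − a² for a perfect square:
  53: 53 − 1² = 52, 53 − 2² = 49 = 7² ⇒ 53 = 2² + 7².
  149: 149 − 1² = 148, 149 − 2² = 145, 149 − 3² = 140, 149 − 4² = 133, 149 − 5² = 124, 149 − 6² = 113, 149 − 7² = 100 = 10² ⇒ 149 = 7² + 10².
  Combine using the Brahmagupta–Fibonacci identity (a² + b²)(c² + d²) = (ac − bd)² + (ad + bc)² = (ac + bd)² + (ad − bc)²:
  53 · 149 = 7897: from (2² + 7²)(7² + 10²), take (2·7 − 7·10, 2·10 + 7·7) = (14 − 70, 20 + 49) = (-56, 69); dropping signs (only squares matter) gives (56, 69); check 56² + 69² = 3136 + 4761 = 7897 ✓.
Step 4: Order so x ≤ y and verify: 56² + 69² = 3136 + 4761 = 7897 = n. ✓

n = 7897 = 56² + 69² (one valid representation with x ≤ y).


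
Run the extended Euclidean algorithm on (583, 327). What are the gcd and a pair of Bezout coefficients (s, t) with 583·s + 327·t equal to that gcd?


Euclidean algorithm on (583, 327) — divide until remainder is 0:
  583 = 1 · 327 + 256
  327 = 1 · 256 + 71
  256 = 3 · 71 + 43
  71 = 1 · 43 + 28
  43 = 1 · 28 + 15
  28 = 1 · 15 + 13
  15 = 1 · 13 + 2
  13 = 6 · 2 + 1
  2 = 2 · 1 + 0
gcd(583, 327) = 1.
Track Bezout coefficients alongside the remainders: start with r₀ = 583 = a·1 + b·0 (s = 1, t = 0) and r₁ = 327 = a·0 + b·1 (s = 0, t = 1); each new remainder r_{k+1} = r_{k-1} − q_k·r_k inherits s_{k+1} = s_{k-1} − q_k·s_k, t_{k+1} = t_{k-1} − q_k·t_k, so r_k = a·s_k + b·t_k at every step:
  q = 1: r = 256, s = 1 − 1·0 = 1, t = 0 − 1·1 = -1  (check: 583·1 + 327·(-1) = 256)
  q = 1: r = 71, s = 0 − 1·1 = -1, t = 1 − 1·(-1) = 2  (check: 583·(-1) + 327·2 = 71)
  q = 3: r = 43, s = 1 − 3·(-1) = 4, t = -1 − 3·2 = -7  (check: 583·4 + 327·(-7) = 43)
  q = 1: r = 28, s = -1 − 1·4 = -5, t = 2 − 1·(-7) = 9  (check: 583·(-5) + 327·9 = 28)
  q = 1: r = 15, s = 4 − 1·(-5) = 9, t = -7 − 1·9 = -16  (check: 583·9 + 327·(-16) = 15)
  q = 1: r = 13, s = -5 − 1·9 = -14, t = 9 − 1·(-16) = 25  (check: 583·(-14) + 327·25 = 13)
  q = 1: r = 2, s = 9 − 1·(-14) = 23, t = -16 − 1·25 = -41  (check: 583·23 + 327·(-41) = 2)
  q = 6: r = 1, s = -14 − 6·23 = -152, t = 25 − 6·(-41) = 271  (check: 583·(-152) + 327·271 = 1)
The row with r = 1 (the gcd) gives the Bezout coefficients s = -152, t = 271.
Result: 583 · (-152) + 327 · (271) = 1.

gcd(583, 327) = 1; s = -152, t = 271 (check: 583·(-152) + 327·271 = 1).
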